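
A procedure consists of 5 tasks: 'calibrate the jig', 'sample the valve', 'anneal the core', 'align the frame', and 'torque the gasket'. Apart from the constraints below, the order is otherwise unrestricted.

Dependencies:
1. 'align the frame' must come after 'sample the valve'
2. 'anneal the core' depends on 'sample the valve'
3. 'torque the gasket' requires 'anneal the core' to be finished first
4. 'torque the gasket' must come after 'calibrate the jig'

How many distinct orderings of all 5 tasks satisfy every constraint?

2 tasks have no prerequisites ('calibrate the jig', 'sample the valve'), so any of them could come first.
Systematically extending each partial ordering one task at a time and counting, there are 11 complete orderings.

11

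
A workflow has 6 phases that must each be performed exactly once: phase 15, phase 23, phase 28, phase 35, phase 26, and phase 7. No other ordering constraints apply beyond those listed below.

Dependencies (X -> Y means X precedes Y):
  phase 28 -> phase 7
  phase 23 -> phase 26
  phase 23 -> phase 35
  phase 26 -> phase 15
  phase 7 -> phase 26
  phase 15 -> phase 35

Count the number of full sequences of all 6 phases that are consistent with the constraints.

3

2 phases have no prerequisites (phase 23, phase 28), so any of them could come first.
Counting all ways to extend the partial order to a total order gives 3.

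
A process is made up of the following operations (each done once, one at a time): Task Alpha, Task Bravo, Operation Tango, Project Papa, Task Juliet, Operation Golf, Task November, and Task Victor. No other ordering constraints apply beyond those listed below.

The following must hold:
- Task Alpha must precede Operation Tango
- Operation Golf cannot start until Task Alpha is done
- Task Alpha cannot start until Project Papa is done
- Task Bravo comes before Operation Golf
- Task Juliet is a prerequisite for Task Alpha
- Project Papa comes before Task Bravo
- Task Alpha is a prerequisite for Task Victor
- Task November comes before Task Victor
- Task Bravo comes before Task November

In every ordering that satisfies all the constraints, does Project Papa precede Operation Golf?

Yes

Chaining the stated constraints: Project Papa → Task Alpha → Operation Golf.
That forces Project Papa before Operation Golf in every valid schedule.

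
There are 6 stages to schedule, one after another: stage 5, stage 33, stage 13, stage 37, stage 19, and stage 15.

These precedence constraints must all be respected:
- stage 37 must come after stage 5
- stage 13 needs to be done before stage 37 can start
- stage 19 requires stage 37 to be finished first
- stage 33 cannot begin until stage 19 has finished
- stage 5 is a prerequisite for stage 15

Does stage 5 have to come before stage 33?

Following the dependencies: stage 5 → stage 37 → stage 19 → stage 33.
So stage 5 must precede stage 33 in any valid ordering.

Yes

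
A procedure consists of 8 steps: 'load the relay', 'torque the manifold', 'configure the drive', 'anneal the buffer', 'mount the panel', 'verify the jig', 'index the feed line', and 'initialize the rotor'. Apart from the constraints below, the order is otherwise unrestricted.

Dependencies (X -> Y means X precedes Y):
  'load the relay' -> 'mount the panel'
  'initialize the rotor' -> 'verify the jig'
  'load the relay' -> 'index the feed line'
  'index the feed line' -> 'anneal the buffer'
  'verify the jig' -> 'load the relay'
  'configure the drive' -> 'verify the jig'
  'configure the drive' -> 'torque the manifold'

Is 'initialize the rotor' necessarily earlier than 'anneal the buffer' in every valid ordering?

There is a constraint chain 'initialize the rotor' → 'verify the jig' → 'load the relay' → 'index the feed line' → 'anneal the buffer'.
Hence 'initialize the rotor' necessarily comes before 'anneal the buffer'.

Yes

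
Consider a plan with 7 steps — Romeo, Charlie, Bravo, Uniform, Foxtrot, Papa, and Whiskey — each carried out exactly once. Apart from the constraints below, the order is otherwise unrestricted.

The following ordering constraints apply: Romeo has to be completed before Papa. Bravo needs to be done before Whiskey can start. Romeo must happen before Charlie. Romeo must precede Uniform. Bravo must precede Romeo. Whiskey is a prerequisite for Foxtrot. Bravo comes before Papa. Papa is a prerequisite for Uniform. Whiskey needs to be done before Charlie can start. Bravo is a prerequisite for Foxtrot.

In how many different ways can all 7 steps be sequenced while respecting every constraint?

35

Bravo is the only step with nothing required before it, so every ordering starts there.
Counting all ways to extend the partial order to a total order gives 35.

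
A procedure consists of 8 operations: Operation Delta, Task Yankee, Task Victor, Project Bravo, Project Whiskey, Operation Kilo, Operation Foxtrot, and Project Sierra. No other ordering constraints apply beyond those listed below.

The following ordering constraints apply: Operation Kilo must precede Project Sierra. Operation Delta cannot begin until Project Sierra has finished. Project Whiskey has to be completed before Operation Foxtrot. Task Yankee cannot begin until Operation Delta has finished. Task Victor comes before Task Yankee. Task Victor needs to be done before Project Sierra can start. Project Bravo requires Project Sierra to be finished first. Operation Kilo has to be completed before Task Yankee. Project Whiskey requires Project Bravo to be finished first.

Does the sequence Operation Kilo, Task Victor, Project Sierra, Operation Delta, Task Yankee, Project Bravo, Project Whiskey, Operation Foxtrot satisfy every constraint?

Every stated constraint is respected: Operation Kilo sits at position 1, ahead of Task Yankee at position 5, and each of the other listed pairs likewise has the predecessor earlier in the sequence.

Yes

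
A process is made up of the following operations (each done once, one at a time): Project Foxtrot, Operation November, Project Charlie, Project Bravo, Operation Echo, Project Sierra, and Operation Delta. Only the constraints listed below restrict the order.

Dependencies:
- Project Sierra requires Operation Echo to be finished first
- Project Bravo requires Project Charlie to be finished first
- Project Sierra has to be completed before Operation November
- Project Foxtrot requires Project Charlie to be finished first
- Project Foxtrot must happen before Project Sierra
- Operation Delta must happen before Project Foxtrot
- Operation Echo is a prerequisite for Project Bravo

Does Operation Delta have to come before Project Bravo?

No

Operation Delta and Project Bravo are not related by any chain of constraints.
So Operation Delta can come before Project Bravo or after — it is not forced.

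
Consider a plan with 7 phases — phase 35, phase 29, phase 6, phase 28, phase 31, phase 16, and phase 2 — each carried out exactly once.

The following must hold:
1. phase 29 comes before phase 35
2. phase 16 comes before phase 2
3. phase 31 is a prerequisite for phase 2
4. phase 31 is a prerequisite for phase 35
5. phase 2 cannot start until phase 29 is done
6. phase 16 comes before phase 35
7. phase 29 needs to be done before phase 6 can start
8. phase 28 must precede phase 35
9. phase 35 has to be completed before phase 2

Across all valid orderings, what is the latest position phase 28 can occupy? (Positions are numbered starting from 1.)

Every phase that must follow phase 28 has to come after it. Tracing all chains starting from phase 28, those phases are: phase 35, phase 2 — 2 in total.
So at least 2 phases follow phase 28, putting phase 28 no later than position 5. That position is achievable by scheduling everything else first.

5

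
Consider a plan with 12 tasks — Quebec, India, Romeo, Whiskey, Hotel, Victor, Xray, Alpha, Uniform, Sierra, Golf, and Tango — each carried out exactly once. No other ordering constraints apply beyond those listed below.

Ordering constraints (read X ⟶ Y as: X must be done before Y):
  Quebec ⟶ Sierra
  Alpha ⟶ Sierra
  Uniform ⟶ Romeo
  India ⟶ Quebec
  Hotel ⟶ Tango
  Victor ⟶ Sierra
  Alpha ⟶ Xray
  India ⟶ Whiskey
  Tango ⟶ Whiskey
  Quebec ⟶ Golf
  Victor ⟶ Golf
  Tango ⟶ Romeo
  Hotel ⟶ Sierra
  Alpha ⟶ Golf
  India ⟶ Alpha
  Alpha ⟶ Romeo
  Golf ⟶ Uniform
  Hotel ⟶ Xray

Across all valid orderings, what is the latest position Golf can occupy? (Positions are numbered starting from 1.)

The tasks that are forced after Golf, directly or by a chain of constraints, are Romeo, Uniform. That's 2 tasks.
So at least 2 tasks follow Golf, putting Golf no later than position 10. That position is achievable by scheduling everything else first.

10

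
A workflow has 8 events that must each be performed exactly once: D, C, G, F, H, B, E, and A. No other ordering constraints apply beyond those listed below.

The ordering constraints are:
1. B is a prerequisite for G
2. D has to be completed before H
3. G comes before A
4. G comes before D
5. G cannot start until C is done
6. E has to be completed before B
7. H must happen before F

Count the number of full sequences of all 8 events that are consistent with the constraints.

12

2 events have no prerequisites (C, E), so any of them could come first.
Systematically extending each partial ordering one event at a time and counting, there are 12 complete orderings.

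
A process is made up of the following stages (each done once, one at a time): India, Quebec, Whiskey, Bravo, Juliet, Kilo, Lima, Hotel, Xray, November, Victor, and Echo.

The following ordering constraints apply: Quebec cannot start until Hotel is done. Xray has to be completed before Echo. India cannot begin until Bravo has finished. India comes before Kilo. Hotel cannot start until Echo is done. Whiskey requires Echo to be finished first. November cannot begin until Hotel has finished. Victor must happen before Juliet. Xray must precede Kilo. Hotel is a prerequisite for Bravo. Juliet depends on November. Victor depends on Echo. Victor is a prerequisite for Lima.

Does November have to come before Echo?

There is a chain Echo → Hotel → November, which puts Echo before November.
So November does not have to come before Echo — it cannot.

No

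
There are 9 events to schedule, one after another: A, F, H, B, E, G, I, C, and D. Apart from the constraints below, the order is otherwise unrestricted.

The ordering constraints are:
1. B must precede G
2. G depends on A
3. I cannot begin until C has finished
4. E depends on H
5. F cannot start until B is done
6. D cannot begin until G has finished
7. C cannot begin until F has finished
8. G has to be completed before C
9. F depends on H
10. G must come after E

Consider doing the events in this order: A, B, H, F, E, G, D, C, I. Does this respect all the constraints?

Yes

Checking each listed constraint against this order: for instance, A is in position 1 and G in position 6, so that constraint holds — and the remaining constraints check out the same way.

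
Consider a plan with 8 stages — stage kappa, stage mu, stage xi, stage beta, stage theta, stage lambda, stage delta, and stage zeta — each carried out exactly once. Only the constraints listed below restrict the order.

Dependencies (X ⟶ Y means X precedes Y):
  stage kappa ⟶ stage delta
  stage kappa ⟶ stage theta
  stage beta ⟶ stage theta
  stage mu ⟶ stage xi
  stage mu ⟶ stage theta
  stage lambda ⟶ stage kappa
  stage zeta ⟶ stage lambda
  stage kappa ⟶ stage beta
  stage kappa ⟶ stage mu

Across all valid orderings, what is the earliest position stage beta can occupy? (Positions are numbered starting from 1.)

4

Working backwards through the constraints from stage beta, its full set of required predecessors is stage kappa, stage lambda, stage zeta — 3 of them.
With 3 mandatory predecessors, the earliest stage beta can sit is position 3+1 = 4, and placing just those 3 first achieves it.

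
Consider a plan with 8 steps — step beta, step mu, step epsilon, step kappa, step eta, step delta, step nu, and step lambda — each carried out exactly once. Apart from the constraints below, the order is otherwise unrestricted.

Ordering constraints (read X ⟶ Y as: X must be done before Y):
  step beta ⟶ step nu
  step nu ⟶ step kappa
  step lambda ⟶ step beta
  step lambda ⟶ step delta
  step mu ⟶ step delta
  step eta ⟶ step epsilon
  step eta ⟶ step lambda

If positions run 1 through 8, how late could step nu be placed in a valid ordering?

The only step forced after step nu (directly or by a chain) is step kappa.
With 1 mandatory successor out of 8 steps total, the latest slot for step nu is 8−1 = 7, and it's reachable by doing all non-successors before step nu.

7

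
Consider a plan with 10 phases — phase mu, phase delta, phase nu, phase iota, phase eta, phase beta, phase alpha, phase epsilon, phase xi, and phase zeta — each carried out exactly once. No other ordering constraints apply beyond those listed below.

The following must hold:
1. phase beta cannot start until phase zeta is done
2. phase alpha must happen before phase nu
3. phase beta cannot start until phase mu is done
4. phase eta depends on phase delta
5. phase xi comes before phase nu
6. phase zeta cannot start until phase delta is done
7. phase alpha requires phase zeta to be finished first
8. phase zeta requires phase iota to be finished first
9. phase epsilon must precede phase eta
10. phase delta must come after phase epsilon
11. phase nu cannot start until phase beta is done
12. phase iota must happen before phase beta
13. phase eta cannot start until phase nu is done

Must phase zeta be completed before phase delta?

There is a chain phase delta → phase zeta, which puts phase delta before phase zeta.
So phase zeta never precedes phase delta.

No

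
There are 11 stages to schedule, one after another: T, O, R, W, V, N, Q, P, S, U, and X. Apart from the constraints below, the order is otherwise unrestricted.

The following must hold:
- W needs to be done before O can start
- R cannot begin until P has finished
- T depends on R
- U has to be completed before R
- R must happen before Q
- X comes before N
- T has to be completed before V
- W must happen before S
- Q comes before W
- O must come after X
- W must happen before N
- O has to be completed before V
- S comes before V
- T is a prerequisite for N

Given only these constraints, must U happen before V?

Yes

Tracing the constraints gives a chain: U → R → T → V.
That forces U before V in every valid schedule.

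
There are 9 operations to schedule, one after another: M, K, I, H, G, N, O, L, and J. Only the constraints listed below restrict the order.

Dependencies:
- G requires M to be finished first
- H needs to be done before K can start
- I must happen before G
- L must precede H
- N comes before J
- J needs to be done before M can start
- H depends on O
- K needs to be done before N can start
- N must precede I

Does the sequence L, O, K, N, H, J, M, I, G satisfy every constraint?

No

Here H comes after K.
Since H is required before K, the ordering is invalid.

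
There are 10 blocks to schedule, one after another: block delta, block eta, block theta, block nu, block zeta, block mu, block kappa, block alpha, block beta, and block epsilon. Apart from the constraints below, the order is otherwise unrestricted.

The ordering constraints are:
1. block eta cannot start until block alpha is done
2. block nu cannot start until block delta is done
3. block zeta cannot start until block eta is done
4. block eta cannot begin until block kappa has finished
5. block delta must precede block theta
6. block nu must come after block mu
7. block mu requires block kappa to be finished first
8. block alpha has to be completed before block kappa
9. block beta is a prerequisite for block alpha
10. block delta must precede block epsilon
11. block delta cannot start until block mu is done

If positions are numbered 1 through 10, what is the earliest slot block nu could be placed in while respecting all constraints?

Every block that must precede block nu has to come before it. Tracing all chains that end at block nu, those blocks are: block delta, block mu, block kappa, block alpha, block beta — 5 in total.
So at minimum 5 blocks come before block nu, putting block nu no earlier than position 6. That position is achievable by scheduling exactly those predecessors first.

6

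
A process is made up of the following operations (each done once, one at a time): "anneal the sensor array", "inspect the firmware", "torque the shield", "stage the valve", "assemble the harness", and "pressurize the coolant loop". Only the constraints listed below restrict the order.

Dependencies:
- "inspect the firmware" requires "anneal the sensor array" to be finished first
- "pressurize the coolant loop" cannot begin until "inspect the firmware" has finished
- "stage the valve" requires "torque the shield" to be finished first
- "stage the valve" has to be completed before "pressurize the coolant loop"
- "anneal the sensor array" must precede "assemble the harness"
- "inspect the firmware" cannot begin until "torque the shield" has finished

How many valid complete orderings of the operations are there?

The operations with no prerequisites are "anneal the sensor array", "torque the shield"; any of them can be placed first.
Counting all ways to extend the partial order to a total order gives 21.

21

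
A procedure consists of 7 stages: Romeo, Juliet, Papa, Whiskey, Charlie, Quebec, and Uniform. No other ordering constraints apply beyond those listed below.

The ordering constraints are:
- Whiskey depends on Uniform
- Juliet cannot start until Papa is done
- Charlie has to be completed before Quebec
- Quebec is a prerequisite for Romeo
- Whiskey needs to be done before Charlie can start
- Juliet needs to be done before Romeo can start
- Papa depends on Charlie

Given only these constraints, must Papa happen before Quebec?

Papa and Quebec are not related by any chain of constraints.
There exist valid orderings with Quebec before Papa, so Papa is not required to come first.

No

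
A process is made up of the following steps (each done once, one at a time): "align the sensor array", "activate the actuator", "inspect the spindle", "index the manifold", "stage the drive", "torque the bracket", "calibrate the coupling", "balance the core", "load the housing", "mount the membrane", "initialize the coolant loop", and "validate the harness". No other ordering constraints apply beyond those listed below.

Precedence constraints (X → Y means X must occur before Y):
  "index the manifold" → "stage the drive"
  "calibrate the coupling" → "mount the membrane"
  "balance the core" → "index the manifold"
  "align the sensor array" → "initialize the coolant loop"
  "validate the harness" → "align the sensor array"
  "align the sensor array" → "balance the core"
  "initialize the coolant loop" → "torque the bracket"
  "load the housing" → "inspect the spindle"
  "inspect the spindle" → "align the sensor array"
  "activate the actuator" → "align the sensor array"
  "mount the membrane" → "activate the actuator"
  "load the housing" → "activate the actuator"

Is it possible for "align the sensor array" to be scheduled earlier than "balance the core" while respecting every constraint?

Yes

The constraints force "align the sensor array" before "balance the core", so yes — every valid ordering has "align the sensor array" earlier.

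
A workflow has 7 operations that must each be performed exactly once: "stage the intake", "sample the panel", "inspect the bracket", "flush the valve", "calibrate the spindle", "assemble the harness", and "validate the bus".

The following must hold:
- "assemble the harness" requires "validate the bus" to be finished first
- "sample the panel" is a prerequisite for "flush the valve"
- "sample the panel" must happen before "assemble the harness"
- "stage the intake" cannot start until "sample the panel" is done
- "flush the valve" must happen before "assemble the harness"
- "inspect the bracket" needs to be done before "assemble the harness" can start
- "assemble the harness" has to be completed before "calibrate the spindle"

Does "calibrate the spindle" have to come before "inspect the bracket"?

No

There is a chain "inspect the bracket" → "assemble the harness" → "calibrate the spindle", which puts "inspect the bracket" before "calibrate the spindle".
So "calibrate the spindle" never precedes "inspect the bracket".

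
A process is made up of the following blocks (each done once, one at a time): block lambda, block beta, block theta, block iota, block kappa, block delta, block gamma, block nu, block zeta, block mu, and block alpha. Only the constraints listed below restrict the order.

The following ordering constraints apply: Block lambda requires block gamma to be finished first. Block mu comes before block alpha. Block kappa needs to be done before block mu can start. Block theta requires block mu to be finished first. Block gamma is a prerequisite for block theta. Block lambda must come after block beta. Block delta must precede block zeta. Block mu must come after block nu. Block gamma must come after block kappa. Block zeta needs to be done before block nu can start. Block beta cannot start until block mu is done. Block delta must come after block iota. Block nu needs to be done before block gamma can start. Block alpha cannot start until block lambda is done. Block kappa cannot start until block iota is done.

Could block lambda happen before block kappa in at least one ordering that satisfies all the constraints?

No

There is a dependency chain block kappa → block gamma → block lambda, so block lambda always comes after block kappa.
So no valid ordering can have block lambda before block kappa.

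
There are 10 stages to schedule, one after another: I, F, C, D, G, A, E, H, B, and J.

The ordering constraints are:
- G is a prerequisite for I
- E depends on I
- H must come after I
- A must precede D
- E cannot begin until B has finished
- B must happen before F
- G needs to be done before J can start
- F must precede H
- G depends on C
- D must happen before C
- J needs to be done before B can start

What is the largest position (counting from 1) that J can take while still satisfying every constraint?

6

Every stage that must follow J has to come after it. Tracing all chains starting from J, those stages are: F, E, H, B — 4 in total.
With 4 mandatory successors out of 10 stages total, the latest slot for J is 10−4 = 6, and it's reachable by doing all non-successors before J.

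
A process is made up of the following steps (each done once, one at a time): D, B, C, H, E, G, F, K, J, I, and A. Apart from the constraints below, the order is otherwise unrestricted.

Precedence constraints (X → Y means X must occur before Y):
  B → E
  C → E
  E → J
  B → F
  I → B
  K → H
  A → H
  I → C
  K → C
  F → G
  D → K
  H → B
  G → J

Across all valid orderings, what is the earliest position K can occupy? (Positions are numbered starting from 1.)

Working backwards through the constraints from K, its only required predecessor is D.
With 1 mandatory predecessor, the earliest K can sit is position 1+1 = 2, and placing just that one first achieves it.

2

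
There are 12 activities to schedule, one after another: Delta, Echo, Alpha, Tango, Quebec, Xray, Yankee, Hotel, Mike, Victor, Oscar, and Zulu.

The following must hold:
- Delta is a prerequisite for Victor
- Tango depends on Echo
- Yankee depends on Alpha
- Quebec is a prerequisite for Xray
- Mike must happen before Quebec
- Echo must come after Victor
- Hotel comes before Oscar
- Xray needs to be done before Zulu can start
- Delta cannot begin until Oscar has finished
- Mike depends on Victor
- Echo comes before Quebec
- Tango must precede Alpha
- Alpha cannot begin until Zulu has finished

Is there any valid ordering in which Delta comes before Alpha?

Yes

Delta is actually forced before Alpha by the constraints, so certainly some valid ordering has Delta first.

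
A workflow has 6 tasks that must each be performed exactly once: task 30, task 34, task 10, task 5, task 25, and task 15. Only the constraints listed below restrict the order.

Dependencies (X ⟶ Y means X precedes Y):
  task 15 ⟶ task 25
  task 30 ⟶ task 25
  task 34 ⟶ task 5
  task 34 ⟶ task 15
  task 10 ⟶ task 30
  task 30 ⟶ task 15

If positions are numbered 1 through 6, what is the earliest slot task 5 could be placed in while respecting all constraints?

2

The only task forced before task 5 (directly or transitively) is task 34.
With 1 mandatory predecessor, the earliest task 5 can sit is position 1+1 = 2, and placing just that one first achieves it.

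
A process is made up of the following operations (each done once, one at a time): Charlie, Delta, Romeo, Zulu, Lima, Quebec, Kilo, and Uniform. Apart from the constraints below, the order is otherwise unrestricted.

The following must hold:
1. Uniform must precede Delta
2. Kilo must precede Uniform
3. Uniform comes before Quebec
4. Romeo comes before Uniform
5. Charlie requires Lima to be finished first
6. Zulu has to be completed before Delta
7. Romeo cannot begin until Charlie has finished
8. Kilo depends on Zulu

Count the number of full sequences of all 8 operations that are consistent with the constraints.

20

2 operations have no prerequisites (Zulu, Lima), so any of them could come first.
Enumerating by repeatedly choosing an available operation (one whose prerequisites are all placed) gives 20 distinct complete orderings.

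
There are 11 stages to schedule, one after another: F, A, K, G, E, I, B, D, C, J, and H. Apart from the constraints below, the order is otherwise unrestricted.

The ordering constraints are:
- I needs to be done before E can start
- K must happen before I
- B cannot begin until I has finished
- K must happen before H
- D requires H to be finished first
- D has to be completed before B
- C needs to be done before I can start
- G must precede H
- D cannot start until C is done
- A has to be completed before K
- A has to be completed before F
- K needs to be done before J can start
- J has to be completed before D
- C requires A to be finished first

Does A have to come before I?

Yes

Chaining the stated constraints: A → C → I.
That forces A before I in every valid schedule.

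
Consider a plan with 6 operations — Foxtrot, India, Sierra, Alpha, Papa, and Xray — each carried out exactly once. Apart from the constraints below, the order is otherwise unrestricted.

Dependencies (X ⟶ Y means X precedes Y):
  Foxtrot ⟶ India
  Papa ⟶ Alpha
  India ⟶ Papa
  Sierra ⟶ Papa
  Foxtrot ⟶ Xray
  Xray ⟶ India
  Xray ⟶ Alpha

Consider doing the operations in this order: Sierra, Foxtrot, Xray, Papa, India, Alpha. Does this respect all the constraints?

In the proposed order, Papa appears before India.
But one of the constraints requires India before Papa, so this ordering violates it.

No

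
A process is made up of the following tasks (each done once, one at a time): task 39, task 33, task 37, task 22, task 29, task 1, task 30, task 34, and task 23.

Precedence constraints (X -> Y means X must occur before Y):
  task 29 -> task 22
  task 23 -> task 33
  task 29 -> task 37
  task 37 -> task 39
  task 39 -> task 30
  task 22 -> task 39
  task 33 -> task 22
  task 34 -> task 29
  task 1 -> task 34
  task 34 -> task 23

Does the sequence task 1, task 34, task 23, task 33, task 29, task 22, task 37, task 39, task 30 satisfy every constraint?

Checking each listed constraint against this order: for instance, task 34 is in position 2 and task 29 in position 5, so that constraint holds — and the remaining constraints check out the same way.

Yes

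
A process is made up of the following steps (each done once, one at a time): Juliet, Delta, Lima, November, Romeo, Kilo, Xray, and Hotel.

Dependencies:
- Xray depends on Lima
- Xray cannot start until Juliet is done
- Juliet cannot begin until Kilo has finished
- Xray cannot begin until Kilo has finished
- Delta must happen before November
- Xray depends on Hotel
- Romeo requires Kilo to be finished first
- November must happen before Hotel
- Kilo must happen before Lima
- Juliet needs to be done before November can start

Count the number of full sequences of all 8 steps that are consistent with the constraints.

2 steps have no prerequisites (Delta, Kilo), so any of them could come first.
Enumerating by repeatedly choosing an available step (one whose prerequisites are all placed) gives 94 distinct complete orderings.

94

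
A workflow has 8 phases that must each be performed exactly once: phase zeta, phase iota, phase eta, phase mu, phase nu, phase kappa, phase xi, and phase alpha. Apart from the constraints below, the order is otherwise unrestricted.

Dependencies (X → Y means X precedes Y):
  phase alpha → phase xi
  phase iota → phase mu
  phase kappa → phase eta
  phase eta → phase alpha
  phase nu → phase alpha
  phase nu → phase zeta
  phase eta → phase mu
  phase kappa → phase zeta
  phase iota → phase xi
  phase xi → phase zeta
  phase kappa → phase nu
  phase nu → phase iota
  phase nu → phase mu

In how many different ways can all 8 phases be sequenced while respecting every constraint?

Only phase kappa has no prerequisites, so it must go first.
Counting all ways to extend the partial order to a total order gives 18.

18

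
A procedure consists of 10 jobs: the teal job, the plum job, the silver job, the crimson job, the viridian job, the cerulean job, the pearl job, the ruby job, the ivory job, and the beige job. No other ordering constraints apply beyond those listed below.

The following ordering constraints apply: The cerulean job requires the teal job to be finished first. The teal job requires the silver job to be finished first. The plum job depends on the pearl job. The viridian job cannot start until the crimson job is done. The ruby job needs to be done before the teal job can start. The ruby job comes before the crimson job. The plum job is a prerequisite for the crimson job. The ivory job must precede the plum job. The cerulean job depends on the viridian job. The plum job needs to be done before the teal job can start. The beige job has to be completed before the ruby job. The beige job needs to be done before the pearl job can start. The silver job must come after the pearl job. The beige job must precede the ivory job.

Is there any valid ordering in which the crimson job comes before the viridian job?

Every valid ordering already has the crimson job before the viridian job (the constraints require it), so in particular at least one does.

Yes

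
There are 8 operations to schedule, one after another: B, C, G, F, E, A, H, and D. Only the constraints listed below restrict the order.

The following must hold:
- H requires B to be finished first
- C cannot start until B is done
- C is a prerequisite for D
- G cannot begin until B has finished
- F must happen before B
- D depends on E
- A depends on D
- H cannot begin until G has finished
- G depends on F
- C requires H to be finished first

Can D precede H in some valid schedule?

No

The constraints give a chain H → C → D, which forces H before D.
Hence D can never be scheduled before H.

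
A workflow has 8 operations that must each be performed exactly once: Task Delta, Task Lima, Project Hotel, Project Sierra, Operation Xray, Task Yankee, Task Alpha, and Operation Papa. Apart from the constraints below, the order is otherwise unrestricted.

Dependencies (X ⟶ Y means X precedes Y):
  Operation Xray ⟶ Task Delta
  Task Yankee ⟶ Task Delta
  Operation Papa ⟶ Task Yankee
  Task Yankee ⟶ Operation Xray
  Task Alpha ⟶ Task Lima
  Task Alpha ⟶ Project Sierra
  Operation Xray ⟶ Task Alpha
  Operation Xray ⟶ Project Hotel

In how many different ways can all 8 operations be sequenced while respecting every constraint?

40

Operation Papa is the only operation with nothing required before it, so every ordering starts there.
Enumerating by repeatedly choosing an available operation (one whose prerequisites are all placed) gives 40 distinct complete orderings.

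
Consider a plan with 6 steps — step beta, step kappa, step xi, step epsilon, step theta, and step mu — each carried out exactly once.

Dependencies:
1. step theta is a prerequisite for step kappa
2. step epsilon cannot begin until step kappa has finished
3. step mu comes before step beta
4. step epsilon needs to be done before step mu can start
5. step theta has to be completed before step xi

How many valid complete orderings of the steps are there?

5

Step theta is the only step with nothing required before it, so every ordering starts there.
Systematically extending each partial ordering one step at a time and counting, there are 5 complete orderings.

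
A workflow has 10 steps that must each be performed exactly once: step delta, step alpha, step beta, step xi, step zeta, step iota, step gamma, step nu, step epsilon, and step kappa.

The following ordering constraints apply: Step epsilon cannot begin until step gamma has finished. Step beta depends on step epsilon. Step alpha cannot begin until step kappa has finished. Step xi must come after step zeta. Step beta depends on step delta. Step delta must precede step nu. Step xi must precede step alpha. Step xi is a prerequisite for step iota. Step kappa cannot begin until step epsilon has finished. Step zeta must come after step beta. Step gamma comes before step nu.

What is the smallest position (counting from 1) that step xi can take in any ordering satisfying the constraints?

The steps that are forced before step xi, directly or transitively, are step delta, step beta, step zeta, step gamma, step epsilon. That's 5 steps.
With 5 mandatory predecessors, the earliest step xi can sit is position 5+1 = 6, and placing just those 5 first achieves it.

6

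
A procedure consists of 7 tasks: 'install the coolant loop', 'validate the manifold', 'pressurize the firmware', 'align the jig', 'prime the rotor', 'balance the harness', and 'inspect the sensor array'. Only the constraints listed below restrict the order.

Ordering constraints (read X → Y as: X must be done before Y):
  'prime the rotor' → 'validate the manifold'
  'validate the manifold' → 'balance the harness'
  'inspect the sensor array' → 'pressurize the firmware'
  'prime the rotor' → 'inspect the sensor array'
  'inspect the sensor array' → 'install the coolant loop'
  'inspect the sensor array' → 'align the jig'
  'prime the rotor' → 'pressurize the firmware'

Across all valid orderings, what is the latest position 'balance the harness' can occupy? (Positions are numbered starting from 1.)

7

Nothing depends on 'balance the harness', so it can be the final task, position 7.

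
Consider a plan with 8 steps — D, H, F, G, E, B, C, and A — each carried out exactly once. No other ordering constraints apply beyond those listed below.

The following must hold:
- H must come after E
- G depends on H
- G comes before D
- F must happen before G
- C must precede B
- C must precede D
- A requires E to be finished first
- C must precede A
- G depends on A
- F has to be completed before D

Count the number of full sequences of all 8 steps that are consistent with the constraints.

146

The steps with no prerequisites are F, E, C; any of them can be placed first.
Counting all ways to extend the partial order to a total order gives 146.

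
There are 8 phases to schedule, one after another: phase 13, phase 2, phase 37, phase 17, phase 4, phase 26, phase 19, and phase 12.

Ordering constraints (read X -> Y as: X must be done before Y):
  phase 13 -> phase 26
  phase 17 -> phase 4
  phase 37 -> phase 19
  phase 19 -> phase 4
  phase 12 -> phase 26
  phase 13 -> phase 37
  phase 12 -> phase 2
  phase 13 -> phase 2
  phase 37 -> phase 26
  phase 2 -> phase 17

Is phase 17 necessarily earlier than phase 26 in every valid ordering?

No

Phase 17 and phase 26 are not related by any chain of constraints.
There exist valid orderings with phase 26 before phase 17, so phase 17 is not required to come first.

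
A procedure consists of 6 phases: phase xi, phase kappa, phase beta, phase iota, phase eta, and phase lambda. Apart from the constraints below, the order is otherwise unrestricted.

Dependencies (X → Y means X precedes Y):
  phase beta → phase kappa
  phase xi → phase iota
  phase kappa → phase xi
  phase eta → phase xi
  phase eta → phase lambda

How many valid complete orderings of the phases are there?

12

The phases with no prerequisites are phase beta, phase eta; any of them can be placed first.
Systematically extending each partial ordering one phase at a time and counting, there are 12 complete orderings.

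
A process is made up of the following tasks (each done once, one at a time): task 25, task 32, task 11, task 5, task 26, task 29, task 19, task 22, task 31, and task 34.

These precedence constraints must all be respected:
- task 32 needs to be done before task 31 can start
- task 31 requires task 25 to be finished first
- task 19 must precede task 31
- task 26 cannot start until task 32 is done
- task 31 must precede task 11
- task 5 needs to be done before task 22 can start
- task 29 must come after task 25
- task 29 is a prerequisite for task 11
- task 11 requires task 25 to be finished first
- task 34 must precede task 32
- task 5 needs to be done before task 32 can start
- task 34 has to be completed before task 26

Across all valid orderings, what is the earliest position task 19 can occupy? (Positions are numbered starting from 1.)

No constraint forces any other task before task 19, so it can be placed first.

1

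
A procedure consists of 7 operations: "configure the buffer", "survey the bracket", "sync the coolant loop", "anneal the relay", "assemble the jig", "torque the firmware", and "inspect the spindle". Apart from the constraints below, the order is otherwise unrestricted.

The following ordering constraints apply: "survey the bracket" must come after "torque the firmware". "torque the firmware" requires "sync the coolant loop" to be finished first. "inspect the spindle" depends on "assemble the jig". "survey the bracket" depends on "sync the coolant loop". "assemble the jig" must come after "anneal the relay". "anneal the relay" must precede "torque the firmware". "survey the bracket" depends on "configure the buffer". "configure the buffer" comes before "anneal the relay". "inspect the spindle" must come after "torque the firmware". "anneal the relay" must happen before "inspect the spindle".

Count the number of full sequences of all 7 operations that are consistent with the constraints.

2 operations have no prerequisites ("configure the buffer", "sync the coolant loop"), so any of them could come first.
Counting all ways to extend the partial order to a total order gives 17.

17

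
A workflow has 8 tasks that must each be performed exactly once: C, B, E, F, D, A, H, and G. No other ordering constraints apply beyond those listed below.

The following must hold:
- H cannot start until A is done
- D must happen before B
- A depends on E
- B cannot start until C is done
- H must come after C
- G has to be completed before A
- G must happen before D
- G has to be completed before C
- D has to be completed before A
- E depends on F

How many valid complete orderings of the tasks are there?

2 tasks have no prerequisites (F, G), so any of them could come first.
Systematically extending each partial ordering one task at a time and counting, there are 82 complete orderings.

82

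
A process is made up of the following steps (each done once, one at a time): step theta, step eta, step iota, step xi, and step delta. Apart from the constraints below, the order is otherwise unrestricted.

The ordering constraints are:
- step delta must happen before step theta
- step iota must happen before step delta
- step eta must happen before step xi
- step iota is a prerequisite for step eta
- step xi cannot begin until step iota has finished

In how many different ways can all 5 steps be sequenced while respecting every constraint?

Step iota is the only step with nothing required before it, so every ordering starts there.
Counting all ways to extend the partial order to a total order gives 6.

6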